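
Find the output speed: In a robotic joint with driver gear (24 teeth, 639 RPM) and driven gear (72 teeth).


Given: N1 = 24 teeth, w1 = 639 RPM, N2 = 72 teeth
Using N1*w1 = N2*w2
w2 = N1*w1 / N2
w2 = 24*639 / 72
w2 = 15336 / 72
w2 = 213 RPM

213 RPM


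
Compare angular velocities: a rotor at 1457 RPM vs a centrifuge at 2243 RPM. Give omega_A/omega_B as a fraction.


Given: RPM_A = 1457, RPM_B = 2243
omega = 2*pi*RPM/60, so omega_A/omega_B = RPM_A / RPM_B
omega_A/omega_B = 1457 / 2243
omega_A/omega_B = 1457/2243

1457/2243


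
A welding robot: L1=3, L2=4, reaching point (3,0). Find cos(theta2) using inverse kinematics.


Given: L1 = 3, L2 = 4, target (x, y) = (3, 0)
Using cos(theta2) = (x^2 + y^2 - L1^2 - L2^2) / (2*L1*L2)
x^2 + y^2 = 3^2 + 0 = 9
L1^2 + L2^2 = 9 + 16 = 25
Numerator = 9 - 25 = -16
Denominator = 2*3*4 = 24
cos(theta2) = -16/24 = -2/3

-2/3


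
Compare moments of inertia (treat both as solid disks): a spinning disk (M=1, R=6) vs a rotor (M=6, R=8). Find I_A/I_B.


Given: M1=1 kg, R1=6 m, M2=6 kg, R2=8 m
For a disk: I = (1/2)*M*R^2, so I_A/I_B = (M1*R1^2)/(M2*R2^2)
M1*R1^2 = 1*36 = 36
M2*R2^2 = 6*64 = 384
I_A/I_B = 36/384 = 3/32

3/32


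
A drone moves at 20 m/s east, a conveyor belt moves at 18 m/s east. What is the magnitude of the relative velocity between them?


Given: v_A = 20 m/s east, v_B = 18 m/s east
Both move in the same direction; relative speed = |v_A - v_B|
|20 - 18| = |2|
= 2 m/s

2 m/s


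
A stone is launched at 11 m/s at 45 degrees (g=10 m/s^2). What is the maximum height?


Given: v0 = 11 m/s, theta = 45 deg, g = 10 m/s^2
sin^2(45) = 1/2
Using H = v0^2 * sin^2(theta) / (2*g)
H = 11^2 * 1/2 / (2*10)
H = 121 * 1/2 / 20
H = 121/2 / 20
H = 121/40 m

121/40 m


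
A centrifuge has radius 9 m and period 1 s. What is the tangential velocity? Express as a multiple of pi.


Given: radius r = 9 m, period T = 1 s
Using v = 2*pi*r / T
v = 2*pi*9 / 1
v = 18*pi / 1
v = 18*pi m/s

18*pi m/s


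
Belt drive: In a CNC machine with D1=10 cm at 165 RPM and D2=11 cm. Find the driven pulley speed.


Given: D1 = 10 cm, w1 = 165 RPM, D2 = 11 cm
Using D1*w1 = D2*w2
w2 = D1*w1 / D2
w2 = 10*165 / 11
w2 = 1650 / 11
w2 = 150 RPM

150 RPM


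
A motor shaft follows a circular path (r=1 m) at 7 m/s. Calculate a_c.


Given: v = 7 m/s, r = 1 m
Using a_c = v^2 / r
a_c = 7^2 / 1
a_c = 49 / 1
a_c = 49 m/s^2

49 m/s^2


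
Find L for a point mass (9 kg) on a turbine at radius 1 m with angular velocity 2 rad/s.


Given: m = 9 kg, r = 1 m, omega = 2 rad/s
For a point mass: I = m*r^2
I = 9*1^2 = 9*1 = 9
L = I*omega = 9*2
L = 18 kg*m^2/s

18 kg*m^2/s


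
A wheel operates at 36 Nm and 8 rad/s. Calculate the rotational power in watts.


Given: tau = 36 Nm, omega = 8 rad/s
Using P = tau * omega
P = 36 * 8
P = 288 W

288 W


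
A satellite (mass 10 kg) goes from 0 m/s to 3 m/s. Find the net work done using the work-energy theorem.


Given: m = 10 kg, v0 = 0 m/s, v = 3 m/s
Using W = (1/2)*m*(v^2 - v0^2)
v^2 = 3^2 = 9
v0^2 = 0^2 = 0
v^2 - v0^2 = 9 - 0 = 9
W = (1/2)*10*9 = 45 J

45 J


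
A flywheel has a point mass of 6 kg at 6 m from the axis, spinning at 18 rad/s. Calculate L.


Given: m = 6 kg, r = 6 m, omega = 18 rad/s
For a point mass: I = m*r^2
I = 6*6^2 = 6*36 = 216
L = I*omega = 216*18
L = 3888 kg*m^2/s

3888 kg*m^2/s


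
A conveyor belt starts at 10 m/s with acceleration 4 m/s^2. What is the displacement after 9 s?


Given: v0 = 10 m/s, a = 4 m/s^2, t = 9 s
Using s = v0*t + (1/2)*a*t^2
s = 10*9 + (1/2)*4*9^2
s = 90 + (1/2)*324
s = 90 + 162
s = 252

252 m


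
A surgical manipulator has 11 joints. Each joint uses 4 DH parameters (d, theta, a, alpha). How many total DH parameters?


Given: 11 joints, 4 DH parameters per joint (d, theta, a, alpha)
Total DH parameters = number_of_joints * 4
Total = 11 * 4
Total = 44

44


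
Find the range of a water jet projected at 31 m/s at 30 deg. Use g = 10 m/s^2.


Given: v0 = 31 m/s, theta = 30 deg, g = 10 m/s^2
sin(2*30) = sin(60) = sqrt(3)/2
Using R = v0^2 * sin(2*theta) / g
R = 31^2 * (sqrt(3)/2) / 10
R = 961 * sqrt(3) / 20
R = 961/20*sqrt(3) m

961/20*sqrt(3) m


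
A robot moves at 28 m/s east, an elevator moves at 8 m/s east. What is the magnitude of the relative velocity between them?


Given: v_A = 28 m/s east, v_B = 8 m/s east
Both move in the same direction; relative speed = |v_A - v_B|
|28 - 8| = |20|
= 20 m/s

20 m/s


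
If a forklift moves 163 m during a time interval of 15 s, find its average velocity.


Given: distance d = 163 m, time t = 15 s
Using v = d / t
v = 163 / 15
v = 163/15 m/s

163/15 m/s


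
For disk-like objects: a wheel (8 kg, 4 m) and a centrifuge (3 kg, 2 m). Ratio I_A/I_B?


Given: M1=8 kg, R1=4 m, M2=3 kg, R2=2 m
For a disk: I = (1/2)*M*R^2, so I_A/I_B = (M1*R1^2)/(M2*R2^2)
M1*R1^2 = 8*16 = 128
M2*R2^2 = 3*4 = 12
I_A/I_B = 128/12 = 32/3

32/3


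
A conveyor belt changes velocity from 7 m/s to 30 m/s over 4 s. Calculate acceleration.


Given: initial velocity v0 = 7 m/s, final velocity v = 30 m/s, time t = 4 s
Using a = (v - v0) / t
a = (30 - 7) / 4
a = 23 / 4
a = 23/4 m/s^2

23/4 m/s^2


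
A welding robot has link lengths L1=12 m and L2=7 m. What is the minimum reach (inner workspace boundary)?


Given: L1 = 12 m, L2 = 7 m
For a 2-link planar arm, min reach = |L1 - L2| (second link folded back)
Min reach = |12 - 7|
Min reach = 5 m

5 m


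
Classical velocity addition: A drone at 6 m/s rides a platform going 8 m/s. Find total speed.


Given: object velocity = 6 m/s, platform velocity = 8 m/s (same direction)
Using classical velocity addition: v_total = v_object + v_platform
v_total = 6 + 8
v_total = 14 m/s

14 m/s


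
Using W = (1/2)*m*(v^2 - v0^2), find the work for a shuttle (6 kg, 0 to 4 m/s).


Given: m = 6 kg, v0 = 0 m/s, v = 4 m/s
Using W = (1/2)*m*(v^2 - v0^2)
v^2 = 4^2 = 16
v0^2 = 0^2 = 0
v^2 - v0^2 = 16 - 0 = 16
W = (1/2)*6*16 = 48 J

48 J


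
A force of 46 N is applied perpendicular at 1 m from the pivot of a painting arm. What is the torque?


Given: F = 46 N, r = 1 m, angle = 90 deg (perpendicular)
Using tau = F * r * sin(90)
sin(90) = 1
tau = 46 * 1 * 1
tau = 46 Nm

46 Nm


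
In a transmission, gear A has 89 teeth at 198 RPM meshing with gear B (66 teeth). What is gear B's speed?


Given: N1 = 89 teeth, w1 = 198 RPM, N2 = 66 teeth
Using N1*w1 = N2*w2
w2 = N1*w1 / N2
w2 = 89*198 / 66
w2 = 17622 / 66
w2 = 267 RPM

267 RPM


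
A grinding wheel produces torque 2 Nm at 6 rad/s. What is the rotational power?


Given: tau = 2 Nm, omega = 6 rad/s
Using P = tau * omega
P = 2 * 6
P = 12 W

12 W


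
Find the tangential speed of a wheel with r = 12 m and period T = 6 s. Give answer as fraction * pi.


Given: radius r = 12 m, period T = 6 s
Using v = 2*pi*r / T
v = 2*pi*12 / 6
v = 24*pi / 6
v = 4*pi m/s

4*pi m/s


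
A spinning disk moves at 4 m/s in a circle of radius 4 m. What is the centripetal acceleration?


Given: v = 4 m/s, r = 4 m
Using a_c = v^2 / r
a_c = 4^2 / 4
a_c = 16 / 4
a_c = 4 m/s^2

4 m/s^2


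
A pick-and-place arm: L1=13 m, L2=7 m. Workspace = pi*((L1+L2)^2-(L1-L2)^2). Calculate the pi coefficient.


Given: L1 = 13, L2 = 7
(L1+L2)^2 = (20)^2 = 400
(L1-L2)^2 = (6)^2 = 36
Difference = 400 - 36 = 364
This equals 4*L1*L2 = 4*13*7 = 364
Workspace area = 364*pi

364


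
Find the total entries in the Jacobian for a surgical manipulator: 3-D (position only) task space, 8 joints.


Given: task space dimension = 3, joints = 8
Jacobian is a 3 x 8 matrix
Total entries = rows * columns
Total = 3 * 8
Total = 24

24


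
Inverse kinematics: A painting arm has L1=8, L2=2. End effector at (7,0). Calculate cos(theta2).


Given: L1 = 8, L2 = 2, target (x, y) = (7, 0)
Using cos(theta2) = (x^2 + y^2 - L1^2 - L2^2) / (2*L1*L2)
x^2 + y^2 = 7^2 + 0 = 49
L1^2 + L2^2 = 64 + 4 = 68
Numerator = 49 - 68 = -19
Denominator = 2*8*2 = 32
cos(theta2) = -19/32 = -19/32

-19/32


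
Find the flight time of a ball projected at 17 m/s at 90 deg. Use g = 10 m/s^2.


Given: v0 = 17 m/s, theta = 90 deg, g = 10 m/s^2
sin(90) = 1
Using T = 2*v0*sin(theta) / g
T = 2*17*1 / 10
T = 34 / 10
T = 17/5 s

17/5 s


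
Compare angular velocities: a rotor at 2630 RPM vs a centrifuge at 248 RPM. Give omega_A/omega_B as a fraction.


Given: RPM_A = 2630, RPM_B = 248
omega = 2*pi*RPM/60, so omega_A/omega_B = RPM_A / RPM_B
omega_A/omega_B = 2630 / 248
omega_A/omega_B = 1315/124

1315/124


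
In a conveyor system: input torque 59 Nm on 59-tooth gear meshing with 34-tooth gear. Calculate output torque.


Given: N1 = 59, N2 = 34, T1 = 59 Nm
Using T2/T1 = N2/N1
T2 = T1 * N2 / N1
T2 = 59 * 34 / 59
T2 = 2006 / 59
T2 = 34 Nm

34 Nm


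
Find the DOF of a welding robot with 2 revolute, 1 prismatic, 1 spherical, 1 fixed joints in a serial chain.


Given: serial robot with 2 revolute, 1 prismatic, 1 spherical, 1 fixed joints
DOF contribution per joint type: revolute=1, prismatic=1, spherical=3, fixed=0
DOF = 2*1 + 1*1 + 1*3 + 1*0
DOF = 6

6


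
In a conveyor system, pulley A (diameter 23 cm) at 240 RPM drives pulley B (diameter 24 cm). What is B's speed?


Given: D1 = 23 cm, w1 = 240 RPM, D2 = 24 cm
Using D1*w1 = D2*w2
w2 = D1*w1 / D2
w2 = 23*240 / 24
w2 = 5520 / 24
w2 = 230 RPM

230 RPM


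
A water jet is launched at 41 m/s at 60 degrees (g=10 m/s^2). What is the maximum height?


Given: v0 = 41 m/s, theta = 60 deg, g = 10 m/s^2
sin^2(60) = 3/4
Using H = v0^2 * sin^2(theta) / (2*g)
H = 41^2 * 3/4 / (2*10)
H = 1681 * 3/4 / 20
H = 5043/4 / 20
H = 5043/80 m

5043/80 m


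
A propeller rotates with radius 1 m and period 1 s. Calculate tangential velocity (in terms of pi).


Given: radius r = 1 m, period T = 1 s
Using v = 2*pi*r / T
v = 2*pi*1 / 1
v = 2*pi / 1
v = 2*pi m/s

2*pi m/s


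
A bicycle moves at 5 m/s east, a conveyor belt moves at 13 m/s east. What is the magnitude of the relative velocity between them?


Given: v_A = 5 m/s east, v_B = 13 m/s east
Both move in the same direction; relative speed = |v_A - v_B|
|5 - 13| = |-8|
= 8 m/s

8 m/s


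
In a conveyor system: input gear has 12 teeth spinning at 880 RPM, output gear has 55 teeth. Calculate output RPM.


Given: N1 = 12 teeth, w1 = 880 RPM, N2 = 55 teeth
Using N1*w1 = N2*w2
w2 = N1*w1 / N2
w2 = 12*880 / 55
w2 = 10560 / 55
w2 = 192 RPM

192 RPM


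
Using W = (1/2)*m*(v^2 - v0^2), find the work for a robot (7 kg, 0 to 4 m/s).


Given: m = 7 kg, v0 = 0 m/s, v = 4 m/s
Using W = (1/2)*m*(v^2 - v0^2)
v^2 = 4^2 = 16
v0^2 = 0^2 = 0
v^2 - v0^2 = 16 - 0 = 16
W = (1/2)*7*16 = 56 J

56 J


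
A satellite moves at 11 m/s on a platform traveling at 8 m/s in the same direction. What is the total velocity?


Given: object velocity = 11 m/s, platform velocity = 8 m/s (same direction)
Using classical velocity addition: v_total = v_object + v_platform
v_total = 11 + 8
v_total = 19 m/s

19 m/s


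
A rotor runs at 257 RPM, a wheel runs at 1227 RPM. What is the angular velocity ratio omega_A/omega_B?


Given: RPM_A = 257, RPM_B = 1227
omega = 2*pi*RPM/60, so omega_A/omega_B = RPM_A / RPM_B
omega_A/omega_B = 257 / 1227
omega_A/omega_B = 257/1227

257/1227


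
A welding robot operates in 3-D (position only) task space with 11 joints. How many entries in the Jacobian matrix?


Given: task space dimension = 3, joints = 11
Jacobian is a 3 x 11 matrix
Total entries = rows * columns
Total = 3 * 11
Total = 33

33


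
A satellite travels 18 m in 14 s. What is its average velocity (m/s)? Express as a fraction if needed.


Given: distance d = 18 m, time t = 14 s
Using v = d / t
v = 18 / 14
v = 9/7 m/s

9/7 m/s


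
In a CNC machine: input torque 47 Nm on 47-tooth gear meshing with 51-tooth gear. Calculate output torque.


Given: N1 = 47, N2 = 51, T1 = 47 Nm
Using T2/T1 = N2/N1
T2 = T1 * N2 / N1
T2 = 47 * 51 / 47
T2 = 2397 / 47
T2 = 51 Nm

51 Nm


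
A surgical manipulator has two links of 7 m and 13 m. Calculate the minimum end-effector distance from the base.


Given: L1 = 7 m, L2 = 13 m
For a 2-link planar arm, min reach = |L1 - L2| (second link folded back)
Min reach = |7 - 13|
Min reach = 6 m

6 m


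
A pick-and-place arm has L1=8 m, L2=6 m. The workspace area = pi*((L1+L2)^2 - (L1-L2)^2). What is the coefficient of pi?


Given: L1 = 8, L2 = 6
(L1+L2)^2 = (14)^2 = 196
(L1-L2)^2 = (2)^2 = 4
Difference = 196 - 4 = 192
This equals 4*L1*L2 = 4*8*6 = 192
Workspace area = 192*pi

192


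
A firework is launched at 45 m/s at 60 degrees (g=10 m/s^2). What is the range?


Given: v0 = 45 m/s, theta = 60 deg, g = 10 m/s^2
sin(2*60) = sin(120) = sqrt(3)/2
Using R = v0^2 * sin(2*theta) / g
R = 45^2 * (sqrt(3)/2) / 10
R = 2025 * sqrt(3) / 20
R = 405/4*sqrt(3) m

405/4*sqrt(3) m


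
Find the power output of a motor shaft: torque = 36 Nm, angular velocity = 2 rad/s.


Given: tau = 36 Nm, omega = 2 rad/s
Using P = tau * omega
P = 36 * 2
P = 72 W

72 W


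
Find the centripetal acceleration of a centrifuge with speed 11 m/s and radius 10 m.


Given: v = 11 m/s, r = 10 m
Using a_c = v^2 / r
a_c = 11^2 / 10
a_c = 121 / 10
a_c = 121/10 m/s^2

121/10 m/s^2


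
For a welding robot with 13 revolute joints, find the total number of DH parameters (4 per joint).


Given: 13 joints, 4 DH parameters per joint (d, theta, a, alpha)
Total DH parameters = number_of_joints * 4
Total = 13 * 4
Total = 52

52


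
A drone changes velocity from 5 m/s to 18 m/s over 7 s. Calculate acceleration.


Given: initial velocity v0 = 5 m/s, final velocity v = 18 m/s, time t = 7 s
Using a = (v - v0) / t
a = (18 - 5) / 7
a = 13 / 7
a = 13/7 m/s^2

13/7 m/s^2


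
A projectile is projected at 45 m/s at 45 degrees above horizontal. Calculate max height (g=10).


Given: v0 = 45 m/s, theta = 45 deg, g = 10 m/s^2
sin^2(45) = 1/2
Using H = v0^2 * sin^2(theta) / (2*g)
H = 45^2 * 1/2 / (2*10)
H = 2025 * 1/2 / 20
H = 2025/2 / 20
H = 405/8 m

405/8 m


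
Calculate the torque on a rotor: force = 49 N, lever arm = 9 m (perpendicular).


Given: F = 49 N, r = 9 m, angle = 90 deg (perpendicular)
Using tau = F * r * sin(90)
sin(90) = 1
tau = 49 * 9 * 1
tau = 441 Nm

441 Nm


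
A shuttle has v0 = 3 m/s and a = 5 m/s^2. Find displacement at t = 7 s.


Given: v0 = 3 m/s, a = 5 m/s^2, t = 7 s
Using s = v0*t + (1/2)*a*t^2
s = 3*7 + (1/2)*5*7^2
s = 21 + (1/2)*245
s = 21 + 245/2
s = 287/2

287/2 m


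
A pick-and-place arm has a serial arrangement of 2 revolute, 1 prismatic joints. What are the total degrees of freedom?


Given: serial robot with 2 revolute, 1 prismatic joints
DOF contribution per joint type: revolute=1, prismatic=1, spherical=3, fixed=0
DOF = 2*1 + 1*1
DOF = 3

3


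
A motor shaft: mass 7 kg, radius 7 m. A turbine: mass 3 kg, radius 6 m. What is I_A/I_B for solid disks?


Given: M1=7 kg, R1=7 m, M2=3 kg, R2=6 m
For a disk: I = (1/2)*M*R^2, so I_A/I_B = (M1*R1^2)/(M2*R2^2)
M1*R1^2 = 7*49 = 343
M2*R2^2 = 3*36 = 108
I_A/I_B = 343/108 = 343/108

343/108


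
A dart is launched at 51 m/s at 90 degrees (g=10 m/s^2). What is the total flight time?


Given: v0 = 51 m/s, theta = 90 deg, g = 10 m/s^2
sin(90) = 1
Using T = 2*v0*sin(theta) / g
T = 2*51*1 / 10
T = 102 / 10
T = 51/5 s

51/5 s


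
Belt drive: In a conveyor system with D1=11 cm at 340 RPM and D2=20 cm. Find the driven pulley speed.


Given: D1 = 11 cm, w1 = 340 RPM, D2 = 20 cm
Using D1*w1 = D2*w2
w2 = D1*w1 / D2
w2 = 11*340 / 20
w2 = 3740 / 20
w2 = 187 RPM

187 RPM


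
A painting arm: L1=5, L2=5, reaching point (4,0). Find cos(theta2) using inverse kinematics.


Given: L1 = 5, L2 = 5, target (x, y) = (4, 0)
Using cos(theta2) = (x^2 + y^2 - L1^2 - L2^2) / (2*L1*L2)
x^2 + y^2 = 4^2 + 0 = 16
L1^2 + L2^2 = 25 + 25 = 50
Numerator = 16 - 50 = -34
Denominator = 2*5*5 = 50
cos(theta2) = -34/50 = -17/25

-17/25


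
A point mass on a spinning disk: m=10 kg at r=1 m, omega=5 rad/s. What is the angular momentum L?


Given: m = 10 kg, r = 1 m, omega = 5 rad/s
For a point mass: I = m*r^2
I = 10*1^2 = 10*1 = 10
L = I*omega = 10*5
L = 50 kg*m^2/s

50 kg*m^2/s


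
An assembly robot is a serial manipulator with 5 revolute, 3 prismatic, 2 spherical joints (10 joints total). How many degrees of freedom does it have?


Given: serial robot with 5 revolute, 3 prismatic, 2 spherical joints
DOF contribution per joint type: revolute=1, prismatic=1, spherical=3, fixed=0
DOF = 5*1 + 3*1 + 2*3
DOF = 14

14


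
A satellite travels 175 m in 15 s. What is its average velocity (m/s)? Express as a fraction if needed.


Given: distance d = 175 m, time t = 15 s
Using v = d / t
v = 175 / 15
v = 35/3 m/s

35/3 m/s


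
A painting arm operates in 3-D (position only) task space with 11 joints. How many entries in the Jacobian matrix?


Given: task space dimension = 3, joints = 11
Jacobian is a 3 x 11 matrix
Total entries = rows * columns
Total = 3 * 11
Total = 33

33


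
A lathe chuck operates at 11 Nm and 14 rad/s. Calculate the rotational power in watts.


Given: tau = 11 Nm, omega = 14 rad/s
Using P = tau * omega
P = 11 * 14
P = 154 W

154 W


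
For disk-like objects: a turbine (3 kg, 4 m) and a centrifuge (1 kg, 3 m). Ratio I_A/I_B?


Given: M1=3 kg, R1=4 m, M2=1 kg, R2=3 m
For a disk: I = (1/2)*M*R^2, so I_A/I_B = (M1*R1^2)/(M2*R2^2)
M1*R1^2 = 3*16 = 48
M2*R2^2 = 1*9 = 9
I_A/I_B = 48/9 = 16/3

16/3


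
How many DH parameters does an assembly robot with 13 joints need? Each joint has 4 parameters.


Given: 13 joints, 4 DH parameters per joint (d, theta, a, alpha)
Total DH parameters = number_of_joints * 4
Total = 13 * 4
Total = 52

52


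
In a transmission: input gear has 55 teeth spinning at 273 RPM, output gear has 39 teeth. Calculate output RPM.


Given: N1 = 55 teeth, w1 = 273 RPM, N2 = 39 teeth
Using N1*w1 = N2*w2
w2 = N1*w1 / N2
w2 = 55*273 / 39
w2 = 15015 / 39
w2 = 385 RPM

385 RPM


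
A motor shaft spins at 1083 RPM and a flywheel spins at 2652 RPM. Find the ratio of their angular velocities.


Given: RPM_A = 1083, RPM_B = 2652
omega = 2*pi*RPM/60, so omega_A/omega_B = RPM_A / RPM_B
omega_A/omega_B = 1083 / 2652
omega_A/omega_B = 361/884

361/884


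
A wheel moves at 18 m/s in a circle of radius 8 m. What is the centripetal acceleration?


Given: v = 18 m/s, r = 8 m
Using a_c = v^2 / r
a_c = 18^2 / 8
a_c = 324 / 8
a_c = 81/2 m/s^2

81/2 m/s^2


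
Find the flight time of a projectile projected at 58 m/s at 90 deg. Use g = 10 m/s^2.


Given: v0 = 58 m/s, theta = 90 deg, g = 10 m/s^2
sin(90) = 1
Using T = 2*v0*sin(theta) / g
T = 2*58*1 / 10
T = 116 / 10
T = 58/5 s

58/5 s


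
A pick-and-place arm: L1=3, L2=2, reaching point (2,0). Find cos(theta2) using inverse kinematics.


Given: L1 = 3, L2 = 2, target (x, y) = (2, 0)
Using cos(theta2) = (x^2 + y^2 - L1^2 - L2^2) / (2*L1*L2)
x^2 + y^2 = 2^2 + 0 = 4
L1^2 + L2^2 = 9 + 4 = 13
Numerator = 4 - 13 = -9
Denominator = 2*3*2 = 12
cos(theta2) = -9/12 = -3/4

-3/4


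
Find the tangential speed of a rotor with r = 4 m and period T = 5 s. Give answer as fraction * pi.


Given: radius r = 4 m, period T = 5 s
Using v = 2*pi*r / T
v = 2*pi*4 / 5
v = 8*pi / 5
v = 8/5*pi m/s

8/5*pi m/s


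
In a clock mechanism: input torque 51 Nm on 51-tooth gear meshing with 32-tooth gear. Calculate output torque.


Given: N1 = 51, N2 = 32, T1 = 51 Nm
Using T2/T1 = N2/N1
T2 = T1 * N2 / N1
T2 = 51 * 32 / 51
T2 = 1632 / 51
T2 = 32 Nm

32 Nm


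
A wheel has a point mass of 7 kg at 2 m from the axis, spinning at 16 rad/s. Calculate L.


Given: m = 7 kg, r = 2 m, omega = 16 rad/s
For a point mass: I = m*r^2
I = 7*2^2 = 7*4 = 28
L = I*omega = 28*16
L = 448 kg*m^2/s

448 kg*m^2/s


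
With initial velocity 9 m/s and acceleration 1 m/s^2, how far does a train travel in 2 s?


Given: v0 = 9 m/s, a = 1 m/s^2, t = 2 s
Using s = v0*t + (1/2)*a*t^2
s = 9*2 + (1/2)*1*2^2
s = 18 + (1/2)*4
s = 18 + 2
s = 20

20 m


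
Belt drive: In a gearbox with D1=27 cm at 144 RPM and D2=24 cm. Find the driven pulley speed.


Given: D1 = 27 cm, w1 = 144 RPM, D2 = 24 cm
Using D1*w1 = D2*w2
w2 = D1*w1 / D2
w2 = 27*144 / 24
w2 = 3888 / 24
w2 = 162 RPM

162 RPM


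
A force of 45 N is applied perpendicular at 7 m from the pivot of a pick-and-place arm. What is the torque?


Given: F = 45 N, r = 7 m, angle = 90 deg (perpendicular)
Using tau = F * r * sin(90)
sin(90) = 1
tau = 45 * 7 * 1
tau = 315 Nm

315 Nm


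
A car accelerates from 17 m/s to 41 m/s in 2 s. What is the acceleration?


Given: initial velocity v0 = 17 m/s, final velocity v = 41 m/s, time t = 2 s
Using a = (v - v0) / t
a = (41 - 17) / 2
a = 24 / 2
a = 12 m/s^2

12 m/s^2


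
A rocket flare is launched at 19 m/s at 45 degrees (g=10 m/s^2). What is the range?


Given: v0 = 19 m/s, theta = 45 deg, g = 10 m/s^2
sin(2*45) = sin(90) = 1
Using R = v0^2 * sin(2*theta) / g
R = 19^2 * 1 / 10
R = 361 / 10
R = 361/10 m

361/10 m


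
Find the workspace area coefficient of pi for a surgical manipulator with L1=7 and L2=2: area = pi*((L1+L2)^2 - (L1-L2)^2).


Given: L1 = 7, L2 = 2
(L1+L2)^2 = (9)^2 = 81
(L1-L2)^2 = (5)^2 = 25
Difference = 81 - 25 = 56
This equals 4*L1*L2 = 4*7*2 = 56
Workspace area = 56*pi

56


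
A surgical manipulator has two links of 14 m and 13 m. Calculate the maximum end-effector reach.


Given: L1 = 14 m, L2 = 13 m
For a 2-link planar arm, max reach = L1 + L2 (fully extended)
Max reach = 14 + 13
Max reach = 27 m

27 m


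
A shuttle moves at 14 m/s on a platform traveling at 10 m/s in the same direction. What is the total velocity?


Given: object velocity = 14 m/s, platform velocity = 10 m/s (same direction)
Using classical velocity addition: v_total = v_object + v_platform
v_total = 14 + 10
v_total = 24 m/s

24 m/s


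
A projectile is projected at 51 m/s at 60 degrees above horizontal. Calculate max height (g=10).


Given: v0 = 51 m/s, theta = 60 deg, g = 10 m/s^2
sin^2(60) = 3/4
Using H = v0^2 * sin^2(theta) / (2*g)
H = 51^2 * 3/4 / (2*10)
H = 2601 * 3/4 / 20
H = 7803/4 / 20
H = 7803/80 m

7803/80 m


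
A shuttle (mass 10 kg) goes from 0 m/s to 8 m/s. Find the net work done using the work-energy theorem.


Given: m = 10 kg, v0 = 0 m/s, v = 8 m/s
Using W = (1/2)*m*(v^2 - v0^2)
v^2 = 8^2 = 64
v0^2 = 0^2 = 0
v^2 - v0^2 = 64 - 0 = 64
W = (1/2)*10*64 = 320 J

320 J


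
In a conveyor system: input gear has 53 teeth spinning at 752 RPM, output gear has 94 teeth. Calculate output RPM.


Given: N1 = 53 teeth, w1 = 752 RPM, N2 = 94 teeth
Using N1*w1 = N2*w2
w2 = N1*w1 / N2
w2 = 53*752 / 94
w2 = 39856 / 94
w2 = 424 RPM

424 RPM


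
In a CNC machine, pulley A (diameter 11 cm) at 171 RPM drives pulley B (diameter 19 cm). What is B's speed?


Given: D1 = 11 cm, w1 = 171 RPM, D2 = 19 cm
Using D1*w1 = D2*w2
w2 = D1*w1 / D2
w2 = 11*171 / 19
w2 = 1881 / 19
w2 = 99 RPM

99 RPM


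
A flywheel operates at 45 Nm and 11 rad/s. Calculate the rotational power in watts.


Given: tau = 45 Nm, omega = 11 rad/s
Using P = tau * omega
P = 45 * 11
P = 495 W

495 W


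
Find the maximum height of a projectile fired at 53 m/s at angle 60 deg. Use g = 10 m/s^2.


Given: v0 = 53 m/s, theta = 60 deg, g = 10 m/s^2
sin^2(60) = 3/4
Using H = v0^2 * sin^2(theta) / (2*g)
H = 53^2 * 3/4 / (2*10)
H = 2809 * 3/4 / 20
H = 8427/4 / 20
H = 8427/80 m

8427/80 m


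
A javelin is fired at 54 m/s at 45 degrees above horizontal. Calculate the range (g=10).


Given: v0 = 54 m/s, theta = 45 deg, g = 10 m/s^2
sin(2*45) = sin(90) = 1
Using R = v0^2 * sin(2*theta) / g
R = 54^2 * 1 / 10
R = 2916 / 10
R = 1458/5 m

1458/5 m


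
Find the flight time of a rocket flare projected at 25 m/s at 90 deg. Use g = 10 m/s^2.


Given: v0 = 25 m/s, theta = 90 deg, g = 10 m/s^2
sin(90) = 1
Using T = 2*v0*sin(theta) / g
T = 2*25*1 / 10
T = 50 / 10
T = 5 s

5 s


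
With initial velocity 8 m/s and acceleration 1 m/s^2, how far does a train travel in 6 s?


Given: v0 = 8 m/s, a = 1 m/s^2, t = 6 s
Using s = v0*t + (1/2)*a*t^2
s = 8*6 + (1/2)*1*6^2
s = 48 + (1/2)*36
s = 48 + 18
s = 66

66 m


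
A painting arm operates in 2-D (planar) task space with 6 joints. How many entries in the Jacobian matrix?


Given: task space dimension = 2, joints = 6
Jacobian is a 2 x 6 matrix
Total entries = rows * columns
Total = 2 * 6
Total = 12

12


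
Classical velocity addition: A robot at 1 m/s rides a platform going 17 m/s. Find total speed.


Given: object velocity = 1 m/s, platform velocity = 17 m/s (same direction)
Using classical velocity addition: v_total = v_object + v_platform
v_total = 1 + 17
v_total = 18 m/s

18 m/s


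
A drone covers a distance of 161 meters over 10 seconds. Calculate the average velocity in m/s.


Given: distance d = 161 m, time t = 10 s
Using v = d / t
v = 161 / 10
v = 161/10 m/s

161/10 m/s


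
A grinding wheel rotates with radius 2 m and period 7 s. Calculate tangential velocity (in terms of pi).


Given: radius r = 2 m, period T = 7 s
Using v = 2*pi*r / T
v = 2*pi*2 / 7
v = 4*pi / 7
v = 4/7*pi m/s

4/7*pi m/s


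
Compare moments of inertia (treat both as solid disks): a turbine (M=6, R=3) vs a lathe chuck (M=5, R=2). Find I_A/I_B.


Given: M1=6 kg, R1=3 m, M2=5 kg, R2=2 m
For a disk: I = (1/2)*M*R^2, so I_A/I_B = (M1*R1^2)/(M2*R2^2)
M1*R1^2 = 6*9 = 54
M2*R2^2 = 5*4 = 20
I_A/I_B = 54/20 = 27/10

27/10


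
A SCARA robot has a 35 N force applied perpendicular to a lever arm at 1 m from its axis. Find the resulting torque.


Given: F = 35 N, r = 1 m, angle = 90 deg (perpendicular)
Using tau = F * r * sin(90)
sin(90) = 1
tau = 35 * 1 * 1
tau = 35 Nm

35 Nm


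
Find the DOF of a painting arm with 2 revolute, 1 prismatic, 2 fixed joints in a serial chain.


Given: serial robot with 2 revolute, 1 prismatic, 2 fixed joints
DOF contribution per joint type: revolute=1, prismatic=1, spherical=3, fixed=0
DOF = 2*1 + 1*1 + 2*0
DOF = 3

3


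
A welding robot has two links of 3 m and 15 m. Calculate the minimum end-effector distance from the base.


Given: L1 = 3 m, L2 = 15 m
For a 2-link planar arm, min reach = |L1 - L2| (second link folded back)
Min reach = |3 - 15|
Min reach = 12 m

12 m


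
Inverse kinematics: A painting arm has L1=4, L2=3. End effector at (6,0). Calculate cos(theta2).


Given: L1 = 4, L2 = 3, target (x, y) = (6, 0)
Using cos(theta2) = (x^2 + y^2 - L1^2 - L2^2) / (2*L1*L2)
x^2 + y^2 = 6^2 + 0 = 36
L1^2 + L2^2 = 16 + 9 = 25
Numerator = 36 - 25 = 11
Denominator = 2*4*3 = 24
cos(theta2) = 11/24 = 11/24

11/24


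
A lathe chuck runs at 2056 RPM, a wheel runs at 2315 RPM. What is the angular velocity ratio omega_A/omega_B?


Given: RPM_A = 2056, RPM_B = 2315
omega = 2*pi*RPM/60, so omega_A/omega_B = RPM_A / RPM_B
omega_A/omega_B = 2056 / 2315
omega_A/omega_B = 2056/2315

2056/2315


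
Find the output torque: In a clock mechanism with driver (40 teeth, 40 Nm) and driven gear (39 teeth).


Given: N1 = 40, N2 = 39, T1 = 40 Nm
Using T2/T1 = N2/N1
T2 = T1 * N2 / N1
T2 = 40 * 39 / 40
T2 = 1560 / 40
T2 = 39 Nm

39 Nm


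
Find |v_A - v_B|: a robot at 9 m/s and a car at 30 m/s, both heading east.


Given: v_A = 9 m/s east, v_B = 30 m/s east
Both move in the same direction; relative speed = |v_A - v_B|
|9 - 30| = |-21|
= 21 m/s

21 m/s


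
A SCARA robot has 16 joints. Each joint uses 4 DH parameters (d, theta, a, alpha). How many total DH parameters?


Given: 16 joints, 4 DH parameters per joint (d, theta, a, alpha)
Total DH parameters = number_of_joints * 4
Total = 16 * 4
Total = 64

64


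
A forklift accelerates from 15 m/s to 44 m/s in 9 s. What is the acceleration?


Given: initial velocity v0 = 15 m/s, final velocity v = 44 m/s, time t = 9 s
Using a = (v - v0) / t
a = (44 - 15) / 9
a = 29 / 9
a = 29/9 m/s^2

29/9 m/s^2


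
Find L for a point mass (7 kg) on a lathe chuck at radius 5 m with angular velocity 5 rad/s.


Given: m = 7 kg, r = 5 m, omega = 5 rad/s
For a point mass: I = m*r^2
I = 7*5^2 = 7*25 = 175
L = I*omega = 175*5
L = 875 kg*m^2/s

875 kg*m^2/s


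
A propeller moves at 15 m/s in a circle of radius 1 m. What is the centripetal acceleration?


Given: v = 15 m/s, r = 1 m
Using a_c = v^2 / r
a_c = 15^2 / 1
a_c = 225 / 1
a_c = 225 m/s^2

225 m/s^2


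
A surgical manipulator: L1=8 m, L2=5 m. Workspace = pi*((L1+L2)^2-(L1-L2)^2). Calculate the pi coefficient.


Given: L1 = 8, L2 = 5
(L1+L2)^2 = (13)^2 = 169
(L1-L2)^2 = (3)^2 = 9
Difference = 169 - 9 = 160
This equals 4*L1*L2 = 4*8*5 = 160
Workspace area = 160*pi

160


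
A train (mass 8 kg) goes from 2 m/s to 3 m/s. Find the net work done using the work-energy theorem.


Given: m = 8 kg, v0 = 2 m/s, v = 3 m/s
Using W = (1/2)*m*(v^2 - v0^2)
v^2 = 3^2 = 9
v0^2 = 2^2 = 4
v^2 - v0^2 = 9 - 4 = 5
W = (1/2)*8*5 = 20 J

20 J


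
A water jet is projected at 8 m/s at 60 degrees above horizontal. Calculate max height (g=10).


Given: v0 = 8 m/s, theta = 60 deg, g = 10 m/s^2
sin^2(60) = 3/4
Using H = v0^2 * sin^2(theta) / (2*g)
H = 8^2 * 3/4 / (2*10)
H = 64 * 3/4 / 20
H = 48 / 20
H = 12/5 m

12/5 m


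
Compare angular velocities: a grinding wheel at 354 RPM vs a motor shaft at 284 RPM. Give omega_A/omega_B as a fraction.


Given: RPM_A = 354, RPM_B = 284
omega = 2*pi*RPM/60, so omega_A/omega_B = RPM_A / RPM_B
omega_A/omega_B = 354 / 284
omega_A/omega_B = 177/142

177/142


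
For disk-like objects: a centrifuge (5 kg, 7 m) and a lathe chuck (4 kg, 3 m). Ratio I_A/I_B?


Given: M1=5 kg, R1=7 m, M2=4 kg, R2=3 m
For a disk: I = (1/2)*M*R^2, so I_A/I_B = (M1*R1^2)/(M2*R2^2)
M1*R1^2 = 5*49 = 245
M2*R2^2 = 4*9 = 36
I_A/I_B = 245/36 = 245/36

245/36


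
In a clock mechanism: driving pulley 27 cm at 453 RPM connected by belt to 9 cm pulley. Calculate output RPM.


Given: D1 = 27 cm, w1 = 453 RPM, D2 = 9 cm
Using D1*w1 = D2*w2
w2 = D1*w1 / D2
w2 = 27*453 / 9
w2 = 12231 / 9
w2 = 1359 RPM

1359 RPM


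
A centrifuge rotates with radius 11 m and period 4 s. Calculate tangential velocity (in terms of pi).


Given: radius r = 11 m, period T = 4 s
Using v = 2*pi*r / T
v = 2*pi*11 / 4
v = 22*pi / 4
v = 11/2*pi m/s

11/2*pi m/s


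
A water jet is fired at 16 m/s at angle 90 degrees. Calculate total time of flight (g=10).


Given: v0 = 16 m/s, theta = 90 deg, g = 10 m/s^2
sin(90) = 1
Using T = 2*v0*sin(theta) / g
T = 2*16*1 / 10
T = 32 / 10
T = 16/5 s

16/5 s


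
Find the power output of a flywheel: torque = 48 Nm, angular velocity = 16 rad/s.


Given: tau = 48 Nm, omega = 16 rad/s
Using P = tau * omega
P = 48 * 16
P = 768 W

768 W


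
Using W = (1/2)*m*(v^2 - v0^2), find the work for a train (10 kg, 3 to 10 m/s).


Given: m = 10 kg, v0 = 3 m/s, v = 10 m/s
Using W = (1/2)*m*(v^2 - v0^2)
v^2 = 10^2 = 100
v0^2 = 3^2 = 9
v^2 - v0^2 = 100 - 9 = 91
W = (1/2)*10*91 = 455 J

455 J


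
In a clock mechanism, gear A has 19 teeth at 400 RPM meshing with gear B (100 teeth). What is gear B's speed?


Given: N1 = 19 teeth, w1 = 400 RPM, N2 = 100 teeth
Using N1*w1 = N2*w2
w2 = N1*w1 / N2
w2 = 19*400 / 100
w2 = 7600 / 100
w2 = 76 RPM

76 RPM


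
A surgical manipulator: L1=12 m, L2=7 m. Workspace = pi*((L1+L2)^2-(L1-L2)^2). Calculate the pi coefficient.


Given: L1 = 12, L2 = 7
(L1+L2)^2 = (19)^2 = 361
(L1-L2)^2 = (5)^2 = 25
Difference = 361 - 25 = 336
This equals 4*L1*L2 = 4*12*7 = 336
Workspace area = 336*pi

336


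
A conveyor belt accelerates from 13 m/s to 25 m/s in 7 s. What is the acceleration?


Given: initial velocity v0 = 13 m/s, final velocity v = 25 m/s, time t = 7 s
Using a = (v - v0) / t
a = (25 - 13) / 7
a = 12 / 7
a = 12/7 m/s^2

12/7 m/s^2


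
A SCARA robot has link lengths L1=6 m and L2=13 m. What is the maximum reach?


Given: L1 = 6 m, L2 = 13 m
For a 2-link planar arm, max reach = L1 + L2 (fully extended)
Max reach = 6 + 13
Max reach = 19 m

19 m


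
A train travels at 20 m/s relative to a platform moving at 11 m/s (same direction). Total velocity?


Given: object velocity = 20 m/s, platform velocity = 11 m/s (same direction)
Using classical velocity addition: v_total = v_object + v_platform
v_total = 20 + 11
v_total = 31 m/s

31 m/s


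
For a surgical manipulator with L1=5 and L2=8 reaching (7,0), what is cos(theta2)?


Given: L1 = 5, L2 = 8, target (x, y) = (7, 0)
Using cos(theta2) = (x^2 + y^2 - L1^2 - L2^2) / (2*L1*L2)
x^2 + y^2 = 7^2 + 0 = 49
L1^2 + L2^2 = 25 + 64 = 89
Numerator = 49 - 89 = -40
Denominator = 2*5*8 = 80
cos(theta2) = -40/80 = -1/2

-1/2


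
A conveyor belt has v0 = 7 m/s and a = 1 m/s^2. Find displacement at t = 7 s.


Given: v0 = 7 m/s, a = 1 m/s^2, t = 7 s
Using s = v0*t + (1/2)*a*t^2
s = 7*7 + (1/2)*1*7^2
s = 49 + (1/2)*49
s = 49 + 49/2
s = 147/2

147/2 m


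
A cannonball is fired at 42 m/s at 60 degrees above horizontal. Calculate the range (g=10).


Given: v0 = 42 m/s, theta = 60 deg, g = 10 m/s^2
sin(2*60) = sin(120) = sqrt(3)/2
Using R = v0^2 * sin(2*theta) / g
R = 42^2 * (sqrt(3)/2) / 10
R = 1764 * sqrt(3) / 20
R = 441/5*sqrt(3) m

441/5*sqrt(3) m


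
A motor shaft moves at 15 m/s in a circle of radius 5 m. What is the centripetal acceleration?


Given: v = 15 m/s, r = 5 m
Using a_c = v^2 / r
a_c = 15^2 / 5
a_c = 225 / 5
a_c = 45 m/s^2

45 m/s^2


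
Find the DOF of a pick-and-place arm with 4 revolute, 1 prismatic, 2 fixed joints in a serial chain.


Given: serial robot with 4 revolute, 1 prismatic, 2 fixed joints
DOF contribution per joint type: revolute=1, prismatic=1, spherical=3, fixed=0
DOF = 4*1 + 1*1 + 2*0
DOF = 5

5


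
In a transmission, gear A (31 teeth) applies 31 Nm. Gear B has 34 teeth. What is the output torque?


Given: N1 = 31, N2 = 34, T1 = 31 Nm
Using T2/T1 = N2/N1
T2 = T1 * N2 / N1
T2 = 31 * 34 / 31
T2 = 1054 / 31
T2 = 34 Nm

34 Nm


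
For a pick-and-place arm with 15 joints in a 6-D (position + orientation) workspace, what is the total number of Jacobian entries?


Given: task space dimension = 6, joints = 15
Jacobian is a 6 x 15 matrix
Total entries = rows * columns
Total = 6 * 15
Total = 90

90


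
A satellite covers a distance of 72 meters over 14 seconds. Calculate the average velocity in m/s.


Given: distance d = 72 m, time t = 14 s
Using v = d / t
v = 72 / 14
v = 36/7 m/s

36/7 m/s


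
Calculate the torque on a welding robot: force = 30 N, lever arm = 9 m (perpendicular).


Given: F = 30 N, r = 9 m, angle = 90 deg (perpendicular)
Using tau = F * r * sin(90)
sin(90) = 1
tau = 30 * 9 * 1
tau = 270 Nm

270 Nm


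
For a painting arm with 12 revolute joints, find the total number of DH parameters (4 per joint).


Given: 12 joints, 4 DH parameters per joint (d, theta, a, alpha)
Total DH parameters = number_of_joints * 4
Total = 12 * 4
Total = 48

48


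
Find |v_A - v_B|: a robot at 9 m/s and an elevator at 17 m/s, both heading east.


Given: v_A = 9 m/s east, v_B = 17 m/s east
Both move in the same direction; relative speed = |v_A - v_B|
|9 - 17| = |-8|
= 8 m/s

8 m/s


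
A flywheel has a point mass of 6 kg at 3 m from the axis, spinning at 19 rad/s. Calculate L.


Given: m = 6 kg, r = 3 m, omega = 19 rad/s
For a point mass: I = m*r^2
I = 6*3^2 = 6*9 = 54
L = I*omega = 54*19
L = 1026 kg*m^2/s

1026 kg*m^2/s


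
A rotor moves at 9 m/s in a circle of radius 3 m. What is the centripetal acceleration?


Given: v = 9 m/s, r = 3 m
Using a_c = v^2 / r
a_c = 9^2 / 3
a_c = 81 / 3
a_c = 27 m/s^2

27 m/s^2


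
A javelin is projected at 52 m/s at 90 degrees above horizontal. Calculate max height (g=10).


Given: v0 = 52 m/s, theta = 90 deg, g = 10 m/s^2
sin^2(90) = 1
Using H = v0^2 * sin^2(theta) / (2*g)
H = 52^2 * 1 / (2*10)
H = 2704 * 1 / 20
H = 2704 / 20
H = 676/5 m

676/5 m


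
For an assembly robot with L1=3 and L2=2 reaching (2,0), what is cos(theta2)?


Given: L1 = 3, L2 = 2, target (x, y) = (2, 0)
Using cos(theta2) = (x^2 + y^2 - L1^2 - L2^2) / (2*L1*L2)
x^2 + y^2 = 2^2 + 0 = 4
L1^2 + L2^2 = 9 + 4 = 13
Numerator = 4 - 13 = -9
Denominator = 2*3*2 = 12
cos(theta2) = -9/12 = -3/4

-3/4


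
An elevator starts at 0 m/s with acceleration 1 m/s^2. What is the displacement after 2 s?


Given: v0 = 0 m/s, a = 1 m/s^2, t = 2 s
Using s = v0*t + (1/2)*a*t^2
s = 0*2 + (1/2)*1*2^2
s = 0 + (1/2)*4
s = 0 + 2
s = 2

2 m


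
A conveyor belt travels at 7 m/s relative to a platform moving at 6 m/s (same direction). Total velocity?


Given: object velocity = 7 m/s, platform velocity = 6 m/s (same direction)
Using classical velocity addition: v_total = v_object + v_platform
v_total = 7 + 6
v_total = 13 m/s

13 m/s


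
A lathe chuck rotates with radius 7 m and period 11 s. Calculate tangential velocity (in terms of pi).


Given: radius r = 7 m, period T = 11 s
Using v = 2*pi*r / T
v = 2*pi*7 / 11
v = 14*pi / 11
v = 14/11*pi m/s

14/11*pi m/s


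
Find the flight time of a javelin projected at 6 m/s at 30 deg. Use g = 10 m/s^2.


Given: v0 = 6 m/s, theta = 30 deg, g = 10 m/s^2
sin(30) = 1/2
Using T = 2*v0*sin(theta) / g
T = 2*6*1/2 / 10
T = 6 / 10
T = 3/5 s

3/5 s


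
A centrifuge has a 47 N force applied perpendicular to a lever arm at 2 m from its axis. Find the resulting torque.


Given: F = 47 N, r = 2 m, angle = 90 deg (perpendicular)
Using tau = F * r * sin(90)
sin(90) = 1
tau = 47 * 2 * 1
tau = 94 Nm

94 Nm


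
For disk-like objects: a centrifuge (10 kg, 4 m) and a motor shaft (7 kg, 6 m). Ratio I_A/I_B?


Given: M1=10 kg, R1=4 m, M2=7 kg, R2=6 m
For a disk: I = (1/2)*M*R^2, so I_A/I_B = (M1*R1^2)/(M2*R2^2)
M1*R1^2 = 10*16 = 160
M2*R2^2 = 7*36 = 252
I_A/I_B = 160/252 = 40/63

40/63


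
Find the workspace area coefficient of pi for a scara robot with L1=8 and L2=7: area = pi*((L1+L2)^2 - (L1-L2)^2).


Given: L1 = 8, L2 = 7
(L1+L2)^2 = (15)^2 = 225
(L1-L2)^2 = (1)^2 = 1
Difference = 225 - 1 = 224
This equals 4*L1*L2 = 4*8*7 = 224
Workspace area = 224*pi

224


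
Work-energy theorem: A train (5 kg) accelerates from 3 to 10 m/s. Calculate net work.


Given: m = 5 kg, v0 = 3 m/s, v = 10 m/s
Using W = (1/2)*m*(v^2 - v0^2)
v^2 = 10^2 = 100
v0^2 = 3^2 = 9
v^2 - v0^2 = 100 - 9 = 91
W = (1/2)*5*91 = 455/2 J

455/2 J


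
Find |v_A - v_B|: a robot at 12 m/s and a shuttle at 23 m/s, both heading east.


Given: v_A = 12 m/s east, v_B = 23 m/s east
Both move in the same direction; relative speed = |v_A - v_B|
|12 - 23| = |-11|
= 11 m/s

11 m/s


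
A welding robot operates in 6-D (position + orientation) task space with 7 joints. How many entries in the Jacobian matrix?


Given: task space dimension = 6, joints = 7
Jacobian is a 6 x 7 matrix
Total entries = rows * columns
Total = 6 * 7
Total = 42

42


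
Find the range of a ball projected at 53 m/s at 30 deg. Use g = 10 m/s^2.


Given: v0 = 53 m/s, theta = 30 deg, g = 10 m/s^2
sin(2*30) = sin(60) = sqrt(3)/2
Using R = v0^2 * sin(2*theta) / g
R = 53^2 * (sqrt(3)/2) / 10
R = 2809 * sqrt(3) / 20
R = 2809/20*sqrt(3) m

2809/20*sqrt(3) m


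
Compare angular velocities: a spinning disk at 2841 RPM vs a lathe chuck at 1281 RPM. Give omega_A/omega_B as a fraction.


Given: RPM_A = 2841, RPM_B = 1281
omega = 2*pi*RPM/60, so omega_A/omega_B = RPM_A / RPM_B
omega_A/omega_B = 2841 / 1281
omega_A/omega_B = 947/427

947/427


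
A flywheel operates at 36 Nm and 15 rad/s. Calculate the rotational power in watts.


Given: tau = 36 Nm, omega = 15 rad/s
Using P = tau * omega
P = 36 * 15
P = 540 W

540 W


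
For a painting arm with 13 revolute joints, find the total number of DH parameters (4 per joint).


Given: 13 joints, 4 DH parameters per joint (d, theta, a, alpha)
Total DH parameters = number_of_joints * 4
Total = 13 * 4
Total = 52

52


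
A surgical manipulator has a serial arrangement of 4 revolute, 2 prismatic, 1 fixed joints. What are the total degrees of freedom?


Given: serial robot with 4 revolute, 2 prismatic, 1 fixed joints
DOF contribution per joint type: revolute=1, prismatic=1, spherical=3, fixed=0
DOF = 4*1 + 2*1 + 1*0
DOF = 6

6
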